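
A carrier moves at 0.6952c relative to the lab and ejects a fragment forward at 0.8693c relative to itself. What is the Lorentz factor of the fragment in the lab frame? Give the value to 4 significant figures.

u_lab = (0.8693 + 0.6952)/(1 + 0.8693×0.6952) = 1.5645/1.604337 = 0.9751690
γ = 1/√(1 − 0.9751690²) = 4.515

γ ≈ 4.515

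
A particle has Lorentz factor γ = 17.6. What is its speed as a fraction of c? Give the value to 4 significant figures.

β ≈ 0.9984

β = √(1 − 1/γ²) = √(1 − 1/17.6²) = √(0.996772) = 0.9984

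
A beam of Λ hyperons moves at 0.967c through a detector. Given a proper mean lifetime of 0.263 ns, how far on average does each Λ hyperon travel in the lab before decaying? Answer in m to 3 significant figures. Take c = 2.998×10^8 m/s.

γ = 1/√(1 − 0.967²) = 3.9250
Dilated lifetime: Δt = γτ₀ = 3.9250 × 0.263 ns = 1.0323 ns
d = vΔt = 0.967c × 1.0323 ns = 2.8991×10^8 m/s × 1.0323×10^-9 s = 0.299 m

d ≈ 0.299 m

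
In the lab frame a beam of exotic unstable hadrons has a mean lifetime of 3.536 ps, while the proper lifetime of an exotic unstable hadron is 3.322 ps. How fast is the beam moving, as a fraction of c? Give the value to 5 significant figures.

β ≈ 0.34260

γ = Δt/τ₀ = 3.536/3.322 = 1.064419
β = √(1 − 1/γ²) = √(1 − 1/1.064419²) = 0.34260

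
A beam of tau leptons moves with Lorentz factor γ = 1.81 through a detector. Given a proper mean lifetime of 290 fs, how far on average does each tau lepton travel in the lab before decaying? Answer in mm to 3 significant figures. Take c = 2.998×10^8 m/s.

β = √(1 − 1/γ²) = √(1 − 1/1.81²) = 0.83352
Dilated lifetime: Δt = γτ₀ = 1.81 × 290 fs = 524.90 fs
d = vΔt = 0.83352c × 524.90 fs = 2.4989×10^8 m/s × 5.2490×10^-13 s = 0.131 mm

d ≈ 0.131 mm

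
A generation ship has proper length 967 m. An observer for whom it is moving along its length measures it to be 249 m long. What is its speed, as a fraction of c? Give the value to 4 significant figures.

β ≈ 0.9663

γ = L₀/L = 967/249 = 3.88353
β = √(1 − 1/γ²) = 0.9663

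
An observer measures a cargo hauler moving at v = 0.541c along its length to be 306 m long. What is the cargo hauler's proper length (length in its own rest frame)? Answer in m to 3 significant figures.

γ = 1/√(1 − 0.541²) = 1.1890
L₀ = γL = 1.1890 × 306 = 364 m

L₀ ≈ 364 m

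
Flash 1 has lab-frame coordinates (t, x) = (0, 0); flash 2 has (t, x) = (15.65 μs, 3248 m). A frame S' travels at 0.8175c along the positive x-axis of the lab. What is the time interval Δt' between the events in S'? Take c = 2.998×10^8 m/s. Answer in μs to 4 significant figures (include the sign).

γ = 1/√(1 − 0.8175²) = 1.73633
Δt' = γ(Δt − vΔx/c²) = 1.73633 × (15.65 μs − 0.8175×3248 m / (2.998×10^8 m/s))
= 1.73633 × (6.79330 μs) = 11.80 μs

Δt' ≈ 11.80 μs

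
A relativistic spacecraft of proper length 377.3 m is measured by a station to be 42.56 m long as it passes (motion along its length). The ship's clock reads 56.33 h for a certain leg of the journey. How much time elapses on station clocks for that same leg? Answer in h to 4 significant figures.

Δt ≈ 499.4 h

Length contraction ⇒ γ = L₀/L = 377.3/42.56 = 8.86513
Time dilation: Δt = γτ₀ = 8.86513 × 56.33 h = 499.4 h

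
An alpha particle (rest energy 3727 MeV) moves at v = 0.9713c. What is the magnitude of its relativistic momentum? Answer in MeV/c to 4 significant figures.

p ≈ 15220 MeV/c

γ = 1/√(1 − 0.9713²) = 4.20419
p = γβm₀c = 4.20419 × 0.9713 × 3727 MeV/c = 15220 MeV/c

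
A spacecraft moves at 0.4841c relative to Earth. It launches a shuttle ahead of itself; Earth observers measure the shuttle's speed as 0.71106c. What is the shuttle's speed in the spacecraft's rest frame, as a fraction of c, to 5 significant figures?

u' ≈ 0.34609c

Inverse velocity addition: u' = (u − v)/(1 − uv/c²)
= (0.71106 − 0.4841)/(1 − 0.71106×0.4841) = 0.22696/0.6557759 = 0.34609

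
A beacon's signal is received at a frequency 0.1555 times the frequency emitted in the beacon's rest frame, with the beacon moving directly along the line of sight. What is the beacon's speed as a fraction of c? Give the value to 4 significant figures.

β ≈ 0.9528

f_obs/f_src = √((1−β)/(1+β)) = 0.1555  ⇒  (1−β)/(1+β) = 0.0241803
β = |1 − D²|/(1 + D²) = |1 − 0.0241803|/(1 + 0.0241803) = 0.9528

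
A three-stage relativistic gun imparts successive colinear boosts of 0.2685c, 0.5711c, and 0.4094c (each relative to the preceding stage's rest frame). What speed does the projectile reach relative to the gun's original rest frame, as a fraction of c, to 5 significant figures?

u ≈ 0.87623c

Compose boost 2: (0.5711 + 0.2685)/(1 + 0.5711×0.2685) = 0.83960/1.153340 = 0.7279724
Compose boost 3: (0.4094 + 0.7279724)/(1 + 0.4094×0.7279724) = 1.137372/1.298032 = 0.87623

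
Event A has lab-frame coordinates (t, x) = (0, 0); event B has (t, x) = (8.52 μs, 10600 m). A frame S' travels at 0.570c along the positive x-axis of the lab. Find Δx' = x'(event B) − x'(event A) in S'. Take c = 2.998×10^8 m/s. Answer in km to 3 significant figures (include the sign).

γ = 1/√(1 − 0.570²) = 1.2171
Δx' = γ(Δx − vΔt) = 1.2171 × (10600 m − 0.570×(2.998×10^8 m/s)×8.52×10^-6 s)
= 1.2171 × (9144.1 m) = 11.1 km

Δx' ≈ 11.1 km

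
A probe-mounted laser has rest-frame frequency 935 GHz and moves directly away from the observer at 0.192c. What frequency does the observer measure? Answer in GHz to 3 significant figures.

f_obs ≈ 770 GHz

Relativistic Doppler: f_obs = f_src √((1−β)/(1+β))
= 935 × √(0.80800/1.1920) = 935 × 0.82332 = 770 GHz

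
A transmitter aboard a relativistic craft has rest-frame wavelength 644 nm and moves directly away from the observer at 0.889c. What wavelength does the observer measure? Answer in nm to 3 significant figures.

λ_obs ≈ 2660 nm

Relativistic Doppler: λ_obs = λ_src √((1+β)/(1−β))
= 644 × √(1.8890/0.11100) = 644 × 4.1253 = 2660 nm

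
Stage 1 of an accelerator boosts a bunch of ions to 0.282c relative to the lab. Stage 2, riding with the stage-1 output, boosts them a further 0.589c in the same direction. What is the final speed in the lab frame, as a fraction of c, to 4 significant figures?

Compose boost 2: (0.589 + 0.282)/(1 + 0.589×0.282) = 0.8710/1.16610 = 0.7469

u ≈ 0.7469c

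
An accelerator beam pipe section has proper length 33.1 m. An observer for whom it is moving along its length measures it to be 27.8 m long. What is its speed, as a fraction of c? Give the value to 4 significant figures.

β ≈ 0.5428

γ = L₀/L = 33.1/27.8 = 1.19065
β = √(1 − 1/γ²) = 0.5428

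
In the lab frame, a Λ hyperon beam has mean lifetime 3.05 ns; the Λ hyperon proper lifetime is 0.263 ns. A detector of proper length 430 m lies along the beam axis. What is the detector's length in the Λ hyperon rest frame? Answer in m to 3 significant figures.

Time dilation ⇒ γ = Δt/τ₀ = 3.05/0.263 = 11.597
Length contraction: L = L₀/γ = 430/11.597 = 37.1 m

L ≈ 37.1 m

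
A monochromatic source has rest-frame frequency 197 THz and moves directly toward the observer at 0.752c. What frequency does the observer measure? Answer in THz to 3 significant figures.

Relativistic Doppler: f_obs = f_src √((1+β)/(1−β))
= 197 × √(1.7520/0.24800) = 197 × 2.6579 = 524 THz

f_obs ≈ 524 THz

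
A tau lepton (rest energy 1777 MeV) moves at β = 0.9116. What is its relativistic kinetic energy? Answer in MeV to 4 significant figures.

K ≈ 2546 MeV

γ = 1/√(1 − 0.9116²) = 2.43263
K = (γ − 1)m₀c² = (2.43263 − 1) × 1777 MeV = 1.43263 × 1777 MeV = 2546 MeV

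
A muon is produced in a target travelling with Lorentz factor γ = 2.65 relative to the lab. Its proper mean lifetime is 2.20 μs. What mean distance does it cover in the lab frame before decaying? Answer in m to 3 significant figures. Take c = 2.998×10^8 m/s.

d ≈ 1620 m

β = √(1 − 1/γ²) = √(1 − 1/2.65²) = 0.92607
Dilated lifetime: Δt = γτ₀ = 2.65 × 2.20 μs = 5.8300 μs
d = vΔt = 0.92607c × 5.8300 μs = 2.7763×10^8 m/s × 5.8300×10^-6 s = 1620 m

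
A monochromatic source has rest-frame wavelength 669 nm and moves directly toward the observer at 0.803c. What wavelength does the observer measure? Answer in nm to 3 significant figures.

Relativistic Doppler: λ_obs = λ_src √((1−β)/(1+β))
= 669 × √(0.19700/1.8030) = 669 × 0.33055 = 221 nm

λ_obs ≈ 221 nm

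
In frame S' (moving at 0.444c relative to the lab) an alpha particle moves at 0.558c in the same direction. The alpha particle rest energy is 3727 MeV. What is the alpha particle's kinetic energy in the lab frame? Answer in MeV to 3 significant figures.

K ≈ 2530 MeV

u_lab = (0.558 + 0.444)/(1 + 0.558×0.444) = 0.803044
γ = 1/√(1 − 0.803044²) = 1.6781
K = (γ − 1)m₀c² = (1.6781 − 1) × 3727 = 0.67808 × 3727 = 2530 MeV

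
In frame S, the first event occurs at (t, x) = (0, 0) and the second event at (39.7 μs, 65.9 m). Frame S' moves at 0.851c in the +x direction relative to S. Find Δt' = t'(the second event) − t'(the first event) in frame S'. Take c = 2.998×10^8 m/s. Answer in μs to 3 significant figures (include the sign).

Δt' ≈ 75.2 μs

γ = 1/√(1 − 0.851²) = 1.9042
Δt' = γ(Δt − vΔx/c²) = 1.9042 × (39.7 μs − 0.851×65.9 m / (2.998×10^8 m/s))
= 1.9042 × (39.513 μs) = 75.2 μs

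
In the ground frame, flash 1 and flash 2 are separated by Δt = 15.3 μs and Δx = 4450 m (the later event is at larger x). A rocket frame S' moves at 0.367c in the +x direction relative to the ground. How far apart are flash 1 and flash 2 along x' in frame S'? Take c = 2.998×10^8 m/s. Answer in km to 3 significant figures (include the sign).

γ = 1/√(1 − 0.367²) = 1.0750
Δx' = γ(Δx − vΔt) = 1.0750 × (4450 m − 0.367×(2.998×10^8 m/s)×15.3×10^-6 s)
= 1.0750 × (2766.6 m) = 2.97 km

Δx' ≈ 2.97 km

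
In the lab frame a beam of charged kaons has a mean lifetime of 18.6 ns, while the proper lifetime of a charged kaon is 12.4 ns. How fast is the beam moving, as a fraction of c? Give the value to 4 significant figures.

γ = Δt/τ₀ = 18.6/12.4 = 1.50000
β = √(1 − 1/γ²) = √(1 − 1/1.50000²) = 0.7454

β ≈ 0.7454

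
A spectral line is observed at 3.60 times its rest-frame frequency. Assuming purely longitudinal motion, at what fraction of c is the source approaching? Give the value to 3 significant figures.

β ≈ 0.857

f_obs/f_src = √((1+β)/(1−β)) = 3.60  ⇒  (1+β)/(1−β) = 12.960
β = |1 − D²|/(1 + D²) = |1 − 12.960|/(1 + 12.960) = 0.857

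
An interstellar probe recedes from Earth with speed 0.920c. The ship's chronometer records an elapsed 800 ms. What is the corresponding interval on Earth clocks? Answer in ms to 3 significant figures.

Δt ≈ 2040 ms

γ = 1/√(1 − 0.920²) = 2.5516
Time dilation: Δt = γτ₀ = 2.5516 × 800 ms = 2040 ms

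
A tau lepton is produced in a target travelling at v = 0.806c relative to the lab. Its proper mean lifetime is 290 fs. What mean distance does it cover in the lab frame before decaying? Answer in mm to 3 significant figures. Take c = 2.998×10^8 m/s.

d ≈ 0.118 mm

γ = 1/√(1 − 0.806²) = 1.6894
Dilated lifetime: Δt = γτ₀ = 1.6894 × 290 fs = 489.93 fs
d = vΔt = 0.806c × 489.93 fs = 2.4164×10^8 m/s × 4.8993×10^-13 s = 0.118 mm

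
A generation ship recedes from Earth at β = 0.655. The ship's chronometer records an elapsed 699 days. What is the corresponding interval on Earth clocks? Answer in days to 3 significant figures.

Δt ≈ 925 days

γ = 1/√(1 − 0.655²) = 1.3234
Time dilation: Δt = γτ₀ = 1.3234 × 699 days = 925 days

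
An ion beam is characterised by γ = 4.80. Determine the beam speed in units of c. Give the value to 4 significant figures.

β = √(1 − 1/γ²) = √(1 − 1/4.80²) = √(0.956597) = 0.9781

β ≈ 0.9781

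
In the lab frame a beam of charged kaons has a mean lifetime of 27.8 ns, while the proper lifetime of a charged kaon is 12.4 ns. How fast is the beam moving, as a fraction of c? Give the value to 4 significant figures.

γ = Δt/τ₀ = 27.8/12.4 = 2.24194
β = √(1 − 1/γ²) = √(1 − 1/2.24194²) = 0.8950

β ≈ 0.8950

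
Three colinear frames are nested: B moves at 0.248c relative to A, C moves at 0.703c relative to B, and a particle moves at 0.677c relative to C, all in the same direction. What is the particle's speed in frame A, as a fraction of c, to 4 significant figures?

Compose boost 2: (0.703 + 0.248)/(1 + 0.703×0.248) = 0.9510/1.17434 = 0.809814
Compose boost 3: (0.677 + 0.809814)/(1 + 0.677×0.809814) = 1.48681/1.54824 = 0.9603

u ≈ 0.9603c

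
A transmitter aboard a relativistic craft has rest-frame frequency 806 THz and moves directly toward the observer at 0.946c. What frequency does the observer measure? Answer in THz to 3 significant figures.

f_obs ≈ 4840 THz

Relativistic Doppler: f_obs = f_src √((1+β)/(1−β))
= 806 × √(1.9460/0.054000) = 806 × 6.0031 = 4840 THz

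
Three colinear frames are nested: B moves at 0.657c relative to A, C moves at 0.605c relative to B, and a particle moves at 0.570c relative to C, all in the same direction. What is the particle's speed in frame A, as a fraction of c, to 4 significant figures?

Compose boost 2: (0.605 + 0.657)/(1 + 0.605×0.657) = 1.262/1.39749 = 0.903051
Compose boost 3: (0.570 + 0.903051)/(1 + 0.570×0.903051) = 1.47305/1.51474 = 0.9725

u ≈ 0.9725c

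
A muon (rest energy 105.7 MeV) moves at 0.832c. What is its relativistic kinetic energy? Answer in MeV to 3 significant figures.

γ = 1/√(1 − 0.832²) = 1.8025
K = (γ − 1)m₀c² = (1.8025 − 1) × 105.7 MeV = 0.80253 × 105.7 MeV = 84.8 MeV

K ≈ 84.8 MeV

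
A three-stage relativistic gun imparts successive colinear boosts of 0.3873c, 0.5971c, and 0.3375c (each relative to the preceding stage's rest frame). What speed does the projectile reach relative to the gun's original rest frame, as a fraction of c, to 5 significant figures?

u ≈ 0.89540c

Compose boost 2: (0.5971 + 0.3873)/(1 + 0.5971×0.3873) = 0.98440/1.231257 = 0.7995083
Compose boost 3: (0.3375 + 0.7995083)/(1 + 0.3375×0.7995083) = 1.137008/1.269834 = 0.89540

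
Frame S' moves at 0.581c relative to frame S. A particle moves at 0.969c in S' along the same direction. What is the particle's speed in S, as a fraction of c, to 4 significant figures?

Relativistic velocity addition: u = (u' + v)/(1 + u'v/c²)
= (0.969 + 0.581)/(1 + 0.969×0.581) = 1.550/1.56299 = 0.9917

u ≈ 0.9917c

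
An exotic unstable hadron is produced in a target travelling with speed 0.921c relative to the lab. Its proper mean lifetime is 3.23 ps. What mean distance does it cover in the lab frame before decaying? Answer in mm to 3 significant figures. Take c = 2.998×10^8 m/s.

γ = 1/√(1 − 0.921²) = 2.5670
Dilated lifetime: Δt = γτ₀ = 2.5670 × 3.23 ps = 8.2914 ps
d = vΔt = 0.921c × 8.2914 ps = 2.7612×10^8 m/s × 8.2914×10^-12 s = 2.29 mm

d ≈ 2.29 mm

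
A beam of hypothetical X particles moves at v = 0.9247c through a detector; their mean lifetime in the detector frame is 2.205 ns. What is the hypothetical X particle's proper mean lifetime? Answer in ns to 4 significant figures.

γ = 1/√(1 − 0.9247²) = 2.62676
Proper time: τ₀ = Δt/γ = 2.205/2.62676 = 0.8394 ns

τ₀ ≈ 0.8394 ns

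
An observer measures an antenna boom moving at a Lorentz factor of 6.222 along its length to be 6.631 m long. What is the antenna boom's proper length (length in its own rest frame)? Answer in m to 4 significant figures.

L₀ ≈ 41.26 m

γ = 6.222 (given)
L₀ = γL = 6.222 × 6.631 = 41.26 m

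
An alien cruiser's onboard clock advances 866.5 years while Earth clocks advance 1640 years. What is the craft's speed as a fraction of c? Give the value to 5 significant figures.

β ≈ 0.84902

γ = Δt/τ₀ = 1640/866.5 = 1.892672
β = √(1 − 1/γ²) = √(1 − 1/1.892672²) = 0.84902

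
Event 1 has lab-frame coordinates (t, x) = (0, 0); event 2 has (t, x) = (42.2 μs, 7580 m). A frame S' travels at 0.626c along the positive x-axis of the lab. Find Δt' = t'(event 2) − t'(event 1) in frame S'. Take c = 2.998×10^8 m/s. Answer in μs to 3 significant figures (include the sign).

γ = 1/√(1 − 0.626²) = 1.2823
Δt' = γ(Δt − vΔx/c²) = 1.2823 × (42.2 μs − 0.626×7580 m / (2.998×10^8 m/s))
= 1.2823 × (26.373 μs) = 33.8 μs

Δt' ≈ 33.8 μs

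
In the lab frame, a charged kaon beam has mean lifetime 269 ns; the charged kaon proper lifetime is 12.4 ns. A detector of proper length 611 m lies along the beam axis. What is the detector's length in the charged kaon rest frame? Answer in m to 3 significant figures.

Time dilation ⇒ γ = Δt/τ₀ = 269/12.4 = 21.694
Length contraction: L = L₀/γ = 611/21.694 = 28.2 m

L ≈ 28.2 m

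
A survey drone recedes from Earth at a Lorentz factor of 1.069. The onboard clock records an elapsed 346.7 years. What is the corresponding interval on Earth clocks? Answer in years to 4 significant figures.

γ = 1.069 (given)
Time dilation: Δt = γτ₀ = 1.069 × 346.7 years = 370.6 years

Δt ≈ 370.6 years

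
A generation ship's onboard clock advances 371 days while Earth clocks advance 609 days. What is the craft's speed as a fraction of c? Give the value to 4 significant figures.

γ = Δt/τ₀ = 609/371 = 1.64151
β = √(1 − 1/γ²) = √(1 − 1/1.64151²) = 0.7930

β ≈ 0.7930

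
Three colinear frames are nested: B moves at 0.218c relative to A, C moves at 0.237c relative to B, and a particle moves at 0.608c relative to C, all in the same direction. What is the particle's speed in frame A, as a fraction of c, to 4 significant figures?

Compose boost 2: (0.237 + 0.218)/(1 + 0.237×0.218) = 0.4550/1.05167 = 0.432647
Compose boost 3: (0.608 + 0.432647)/(1 + 0.608×0.432647) = 1.04065/1.26305 = 0.8239

u ≈ 0.8239c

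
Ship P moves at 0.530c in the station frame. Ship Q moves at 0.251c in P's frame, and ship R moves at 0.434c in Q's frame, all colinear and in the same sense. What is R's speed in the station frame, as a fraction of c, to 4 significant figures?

Compose boost 2: (0.251 + 0.530)/(1 + 0.251×0.530) = 0.7810/1.13303 = 0.689302
Compose boost 3: (0.434 + 0.689302)/(1 + 0.434×0.689302) = 1.12330/1.29916 = 0.8646

u ≈ 0.8646c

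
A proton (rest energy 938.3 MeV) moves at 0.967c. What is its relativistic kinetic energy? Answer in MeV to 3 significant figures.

K ≈ 2740 MeV

γ = 1/√(1 − 0.967²) = 3.9250
K = (γ − 1)m₀c² = (3.9250 − 1) × 938.3 MeV = 2.9250 × 938.3 MeV = 2740 MeV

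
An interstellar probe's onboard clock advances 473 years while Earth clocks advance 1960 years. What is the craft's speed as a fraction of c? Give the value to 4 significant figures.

β ≈ 0.9704

γ = Δt/τ₀ = 1960/473 = 4.14376
β = √(1 − 1/γ²) = √(1 − 1/4.14376²) = 0.9704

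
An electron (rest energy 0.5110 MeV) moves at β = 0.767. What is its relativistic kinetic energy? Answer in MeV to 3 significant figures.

K ≈ 0.285 MeV

γ = 1/√(1 − 0.767²) = 1.5585
K = (γ − 1)m₀c² = (1.5585 − 1) × 0.5110 MeV = 0.55849 × 0.5110 MeV = 0.285 MeV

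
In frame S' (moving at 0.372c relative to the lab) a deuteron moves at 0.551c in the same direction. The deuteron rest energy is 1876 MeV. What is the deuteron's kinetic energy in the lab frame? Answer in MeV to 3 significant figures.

K ≈ 1040 MeV

u_lab = (0.551 + 0.372)/(1 + 0.551×0.372) = 0.765993
γ = 1/√(1 − 0.765993²) = 1.5556
K = (γ − 1)m₀c² = (1.5556 − 1) × 1876 = 0.55558 × 1876 = 1040 MeV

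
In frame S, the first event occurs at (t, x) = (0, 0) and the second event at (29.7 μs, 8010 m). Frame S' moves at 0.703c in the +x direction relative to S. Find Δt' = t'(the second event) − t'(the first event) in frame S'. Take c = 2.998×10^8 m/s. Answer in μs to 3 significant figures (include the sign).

Δt' ≈ 15.4 μs

γ = 1/√(1 − 0.703²) = 1.4061
Δt' = γ(Δt − vΔx/c²) = 1.4061 × (29.7 μs − 0.703×8010 m / (2.998×10^8 m/s))
= 1.4061 × (10.917 μs) = 15.4 μs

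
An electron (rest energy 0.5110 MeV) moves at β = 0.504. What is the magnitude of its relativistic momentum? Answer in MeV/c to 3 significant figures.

γ = 1/√(1 − 0.504²) = 1.1578
p = γβm₀c = 1.1578 × 0.504 × 0.5110 MeV/c = 0.298 MeV/c

p ≈ 0.298 MeV/c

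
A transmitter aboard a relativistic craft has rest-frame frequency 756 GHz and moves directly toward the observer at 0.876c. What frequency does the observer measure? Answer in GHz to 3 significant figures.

Relativistic Doppler: f_obs = f_src √((1+β)/(1−β))
= 756 × √(1.8760/0.12400) = 756 × 3.8896 = 2940 GHz

f_obs ≈ 2940 GHz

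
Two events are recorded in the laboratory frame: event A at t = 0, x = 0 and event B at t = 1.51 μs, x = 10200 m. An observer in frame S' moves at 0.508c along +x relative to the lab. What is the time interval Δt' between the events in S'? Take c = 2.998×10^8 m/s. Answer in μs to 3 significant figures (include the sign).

γ = 1/√(1 − 0.508²) = 1.1610
Δt' = γ(Δt − vΔx/c²) = 1.1610 × (1.51 μs − 0.508×10200 m / (2.998×10^8 m/s))
= 1.1610 × (-15.774 μs) = -18.3 μs

Δt' ≈ -18.3 μs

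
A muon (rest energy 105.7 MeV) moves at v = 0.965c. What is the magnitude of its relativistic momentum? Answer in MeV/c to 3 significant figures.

γ = 1/√(1 − 0.965²) = 3.8132
p = γβm₀c = 3.8132 × 0.965 × 105.7 MeV/c = 389 MeV/c

p ≈ 389 MeV/c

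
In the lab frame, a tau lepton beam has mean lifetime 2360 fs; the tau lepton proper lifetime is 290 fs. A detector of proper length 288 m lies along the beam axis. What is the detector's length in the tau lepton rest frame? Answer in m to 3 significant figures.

Time dilation ⇒ γ = Δt/τ₀ = 2360/290 = 8.1379
Length contraction: L = L₀/γ = 288/8.1379 = 35.4 m

L ≈ 35.4 m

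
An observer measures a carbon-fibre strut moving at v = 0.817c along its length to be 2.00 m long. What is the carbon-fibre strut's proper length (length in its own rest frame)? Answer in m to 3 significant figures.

L₀ ≈ 3.47 m

γ = 1/√(1 − 0.817²) = 1.7342
L₀ = γL = 1.7342 × 2.00 = 3.47 m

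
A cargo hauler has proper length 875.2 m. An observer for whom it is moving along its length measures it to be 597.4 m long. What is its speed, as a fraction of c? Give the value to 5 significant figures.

γ = L₀/L = 875.2/597.4 = 1.465015
β = √(1 − 1/γ²) = 0.73080

β ≈ 0.73080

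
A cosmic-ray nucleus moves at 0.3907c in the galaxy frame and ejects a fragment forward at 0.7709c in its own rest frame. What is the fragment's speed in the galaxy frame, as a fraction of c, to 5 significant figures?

u ≈ 0.89272c

Compose boost 2: (0.7709 + 0.3907)/(1 + 0.7709×0.3907) = 1.1616/1.301191 = 0.89272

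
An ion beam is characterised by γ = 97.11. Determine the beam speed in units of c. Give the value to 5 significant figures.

β = √(1 − 1/γ²) = √(1 − 1/97.11²) = √(0.9998940) = 0.99995

β ≈ 0.99995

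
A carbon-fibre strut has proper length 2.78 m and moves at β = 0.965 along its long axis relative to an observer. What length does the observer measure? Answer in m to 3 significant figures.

L ≈ 0.729 m

γ = 1/√(1 − 0.965²) = 3.8132
Length contraction: L = L₀/γ = 2.78/3.8132 = 0.729 m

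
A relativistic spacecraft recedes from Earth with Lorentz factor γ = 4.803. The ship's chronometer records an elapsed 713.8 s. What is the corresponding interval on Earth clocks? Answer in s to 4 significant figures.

γ = 4.803 (given)
Time dilation: Δt = γτ₀ = 4.803 × 713.8 s = 3428 s

Δt ≈ 3428 s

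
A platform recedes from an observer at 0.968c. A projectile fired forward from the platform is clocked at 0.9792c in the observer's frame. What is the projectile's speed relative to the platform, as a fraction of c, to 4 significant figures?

Inverse velocity addition: u' = (u − v)/(1 − uv/c²)
= (0.9792 − 0.968)/(1 − 0.9792×0.968) = 0.01120/0.0521344 = 0.2148

u' ≈ 0.2148c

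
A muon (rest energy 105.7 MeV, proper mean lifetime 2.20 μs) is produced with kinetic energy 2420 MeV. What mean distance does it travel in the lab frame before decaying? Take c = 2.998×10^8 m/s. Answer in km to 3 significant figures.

d ≈ 15.7 km

γ = 1 + K/(m₀c²) = 1 + 2420/105.7 = 23.895
β = √(1 − 1/γ²) = 0.99912
Dilated lifetime: γτ₀ = 23.895 × 2.20 μs = 52.569 μs
d = βc·γτ₀ = 0.99912 × (2.998×10^8 m/s) × 5.2569×10^-5 s = 15.7 km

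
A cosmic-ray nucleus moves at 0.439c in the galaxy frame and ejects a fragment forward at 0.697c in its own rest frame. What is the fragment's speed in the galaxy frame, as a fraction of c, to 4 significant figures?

u ≈ 0.8698c

Compose boost 2: (0.697 + 0.439)/(1 + 0.697×0.439) = 1.136/1.30598 = 0.8698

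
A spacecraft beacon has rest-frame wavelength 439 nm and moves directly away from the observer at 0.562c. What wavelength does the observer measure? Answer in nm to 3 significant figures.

Relativistic Doppler: λ_obs = λ_src √((1+β)/(1−β))
= 439 × √(1.5620/0.43800) = 439 × 1.8884 = 829 nm

λ_obs ≈ 829 nm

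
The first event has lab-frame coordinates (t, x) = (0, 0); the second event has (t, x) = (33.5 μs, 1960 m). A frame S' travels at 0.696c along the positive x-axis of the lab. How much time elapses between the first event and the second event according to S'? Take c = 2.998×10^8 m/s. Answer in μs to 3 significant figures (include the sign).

γ = 1/√(1 − 0.696²) = 1.3927
Δt' = γ(Δt − vΔx/c²) = 1.3927 × (33.5 μs − 0.696×1960 m / (2.998×10^8 m/s))
= 1.3927 × (28.950 μs) = 40.3 μs

Δt' ≈ 40.3 μs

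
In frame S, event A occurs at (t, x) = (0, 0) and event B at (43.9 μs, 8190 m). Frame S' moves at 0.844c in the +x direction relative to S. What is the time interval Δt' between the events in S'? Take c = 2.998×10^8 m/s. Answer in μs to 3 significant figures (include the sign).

Δt' ≈ 38.9 μs

γ = 1/√(1 − 0.844²) = 1.8645
Δt' = γ(Δt − vΔx/c²) = 1.8645 × (43.9 μs − 0.844×8190 m / (2.998×10^8 m/s))
= 1.8645 × (20.843 μs) = 38.9 μs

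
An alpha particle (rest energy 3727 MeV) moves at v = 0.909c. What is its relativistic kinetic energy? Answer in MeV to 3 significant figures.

γ = 1/√(1 − 0.909²) = 2.3993
K = (γ − 1)m₀c² = (2.3993 − 1) × 3727 MeV = 1.3993 × 3727 MeV = 5220 MeV

K ≈ 5220 MeV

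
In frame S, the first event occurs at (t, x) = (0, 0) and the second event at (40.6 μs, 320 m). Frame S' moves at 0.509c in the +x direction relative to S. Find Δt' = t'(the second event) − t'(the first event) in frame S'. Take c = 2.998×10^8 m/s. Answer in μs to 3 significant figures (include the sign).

Δt' ≈ 46.5 μs

γ = 1/√(1 − 0.509²) = 1.1618
Δt' = γ(Δt − vΔx/c²) = 1.1618 × (40.6 μs − 0.509×320 m / (2.998×10^8 m/s))
= 1.1618 × (40.057 μs) = 46.5 μs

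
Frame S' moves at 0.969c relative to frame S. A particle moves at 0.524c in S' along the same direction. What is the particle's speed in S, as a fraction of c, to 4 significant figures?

u ≈ 0.9902c

Relativistic velocity addition: u = (u' + v)/(1 + u'v/c²)
= (0.524 + 0.969)/(1 + 0.524×0.969) = 1.493/1.50776 = 0.9902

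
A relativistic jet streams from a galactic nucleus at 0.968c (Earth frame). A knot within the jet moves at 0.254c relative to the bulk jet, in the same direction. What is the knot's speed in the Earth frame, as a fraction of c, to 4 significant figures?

Relativistic velocity addition: u = (u' + v)/(1 + u'v/c²)
= (0.254 + 0.968)/(1 + 0.254×0.968) = 1.222/1.24587 = 0.9808

u ≈ 0.9808c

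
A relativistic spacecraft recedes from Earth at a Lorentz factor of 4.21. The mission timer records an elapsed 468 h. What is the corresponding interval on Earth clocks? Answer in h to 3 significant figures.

γ = 4.21 (given)
Time dilation: Δt = γτ₀ = 4.21 × 468 h = 1970 h

Δt ≈ 1970 h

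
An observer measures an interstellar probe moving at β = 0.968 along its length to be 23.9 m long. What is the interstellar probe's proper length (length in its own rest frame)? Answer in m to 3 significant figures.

γ = 1/√(1 − 0.968²) = 3.9849
L₀ = γL = 3.9849 × 23.9 = 95.2 m

L₀ ≈ 95.2 m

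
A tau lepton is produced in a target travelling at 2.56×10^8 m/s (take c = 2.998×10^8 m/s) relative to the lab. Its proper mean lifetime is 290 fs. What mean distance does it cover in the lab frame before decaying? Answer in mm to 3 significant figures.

d ≈ 0.143 mm

β = v/c = 2.56×10^8 / 2.998×10^8 = 0.85390
γ = 1/√(1 − 0.85390²) = 1.9215
Dilated lifetime: Δt = γτ₀ = 1.9215 × 290 fs = 557.23 fs
d = vΔt = 0.85390c × 557.23 fs = 2.5600×10^8 m/s × 5.5723×10^-13 s = 0.143 mm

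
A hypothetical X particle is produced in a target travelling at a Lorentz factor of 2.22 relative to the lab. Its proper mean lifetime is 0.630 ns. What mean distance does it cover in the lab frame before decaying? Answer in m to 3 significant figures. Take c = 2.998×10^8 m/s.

β = √(1 − 1/γ²) = √(1 − 1/2.22²) = 0.89280
Dilated lifetime: Δt = γτ₀ = 2.22 × 0.630 ns = 1.3986 ns
d = vΔt = 0.89280c × 1.3986 ns = 2.6766×10^8 m/s × 1.3986×10^-9 s = 0.374 m

d ≈ 0.374 m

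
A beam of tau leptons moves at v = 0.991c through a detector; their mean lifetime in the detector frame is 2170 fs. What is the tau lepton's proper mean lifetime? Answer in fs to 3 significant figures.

γ = 1/√(1 − 0.991²) = 7.4704
Proper time: τ₀ = Δt/γ = 2170/7.4704 = 290 fs

τ₀ ≈ 290 fs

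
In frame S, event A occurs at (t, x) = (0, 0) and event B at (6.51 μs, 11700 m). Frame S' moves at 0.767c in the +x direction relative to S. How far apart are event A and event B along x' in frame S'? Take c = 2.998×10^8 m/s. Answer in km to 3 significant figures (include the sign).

Δx' ≈ 15.9 km

γ = 1/√(1 − 0.767²) = 1.5585
Δx' = γ(Δx − vΔt) = 1.5585 × (11700 m − 0.767×(2.998×10^8 m/s)×6.51×10^-6 s)
= 1.5585 × (10203 m) = 15.9 km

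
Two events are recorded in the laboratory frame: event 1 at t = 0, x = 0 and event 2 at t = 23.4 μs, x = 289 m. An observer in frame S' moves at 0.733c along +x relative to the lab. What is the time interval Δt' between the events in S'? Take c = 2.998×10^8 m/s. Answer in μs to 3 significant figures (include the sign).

γ = 1/√(1 − 0.733²) = 1.4701
Δt' = γ(Δt − vΔx/c²) = 1.4701 × (23.4 μs − 0.733×289 m / (2.998×10^8 m/s))
= 1.4701 × (22.693 μs) = 33.4 μs

Δt' ≈ 33.4 μs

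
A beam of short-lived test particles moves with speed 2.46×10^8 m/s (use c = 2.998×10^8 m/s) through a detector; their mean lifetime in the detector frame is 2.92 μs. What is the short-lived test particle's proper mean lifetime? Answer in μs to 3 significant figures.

β = v/c = 2.46×10^8 / 2.998×10^8 = 0.82055
γ = 1/√(1 − 0.82055²) = 1.7495
Proper time: τ₀ = Δt/γ = 2.92/1.7495 = 1.67 μs

τ₀ ≈ 1.67 μs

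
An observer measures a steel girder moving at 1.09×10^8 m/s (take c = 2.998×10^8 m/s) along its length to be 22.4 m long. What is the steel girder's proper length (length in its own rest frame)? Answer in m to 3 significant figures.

β = v/c = 1.09×10^8 / 2.998×10^8 = 0.36358
γ = 1/√(1 − 0.36358²) = 1.0735
L₀ = γL = 1.0735 × 22.4 = 24.0 m

L₀ ≈ 24.0 m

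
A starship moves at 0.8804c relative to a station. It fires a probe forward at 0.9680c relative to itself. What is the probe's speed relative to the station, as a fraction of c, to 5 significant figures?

u ≈ 0.99793c

Relativistic velocity addition: u = (u' + v)/(1 + u'v/c²)
= (0.9680 + 0.8804)/(1 + 0.9680×0.8804) = 1.8484/1.852227 = 0.99793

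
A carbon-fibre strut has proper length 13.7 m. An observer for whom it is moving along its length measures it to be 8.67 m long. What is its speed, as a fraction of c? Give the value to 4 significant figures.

β ≈ 0.7743

γ = L₀/L = 13.7/8.67 = 1.58016
β = √(1 − 1/γ²) = 0.7743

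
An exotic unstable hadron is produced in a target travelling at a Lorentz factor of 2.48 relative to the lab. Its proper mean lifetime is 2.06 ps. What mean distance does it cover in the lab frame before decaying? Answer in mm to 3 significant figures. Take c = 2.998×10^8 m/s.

d ≈ 1.40 mm

β = √(1 − 1/γ²) = √(1 − 1/2.48²) = 0.91510
Dilated lifetime: Δt = γτ₀ = 2.48 × 2.06 ps = 5.1088 ps
d = vΔt = 0.91510c × 5.1088 ps = 2.7435×10^8 m/s × 5.1088×10^-12 s = 1.40 mm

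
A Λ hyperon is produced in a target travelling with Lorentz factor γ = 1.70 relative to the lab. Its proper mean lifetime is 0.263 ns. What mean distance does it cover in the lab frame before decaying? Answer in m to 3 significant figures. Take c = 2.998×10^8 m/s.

d ≈ 0.108 m

β = √(1 − 1/γ²) = √(1 − 1/1.70²) = 0.80869
Dilated lifetime: Δt = γτ₀ = 1.70 × 0.263 ns = 0.44710 ns
d = vΔt = 0.80869c × 0.44710 ns = 2.4245×10^8 m/s × 4.4710×10^-10 s = 0.108 m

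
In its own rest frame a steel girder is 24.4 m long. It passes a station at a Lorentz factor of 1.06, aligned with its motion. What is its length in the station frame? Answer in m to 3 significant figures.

γ = 1.06 (given)
Length contraction: L = L₀/γ = 24.4/1.06 = 23.0 m

L ≈ 23.0 m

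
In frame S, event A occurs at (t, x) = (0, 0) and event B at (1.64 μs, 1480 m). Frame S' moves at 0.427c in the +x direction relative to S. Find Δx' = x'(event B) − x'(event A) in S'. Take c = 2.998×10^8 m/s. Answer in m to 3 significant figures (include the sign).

Δx' ≈ 1400 m

γ = 1/√(1 − 0.427²) = 1.1059
Δx' = γ(Δx − vΔt) = 1.1059 × (1480 m − 0.427×(2.998×10^8 m/s)×1.64×10^-6 s)
= 1.1059 × (1270.1 m) = 1400 m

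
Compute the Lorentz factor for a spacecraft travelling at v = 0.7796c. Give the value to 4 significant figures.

γ ≈ 1.597

γ = 1/√(1 − β²) = 1/√(1 − 0.7796²) = 1/√(0.392224) = 1.597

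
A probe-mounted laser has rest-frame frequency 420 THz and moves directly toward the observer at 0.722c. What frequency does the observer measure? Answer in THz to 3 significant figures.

Relativistic Doppler: f_obs = f_src √((1+β)/(1−β))
= 420 × √(1.7220/0.27800) = 420 × 2.4888 = 1050 THz

f_obs ≈ 1050 THz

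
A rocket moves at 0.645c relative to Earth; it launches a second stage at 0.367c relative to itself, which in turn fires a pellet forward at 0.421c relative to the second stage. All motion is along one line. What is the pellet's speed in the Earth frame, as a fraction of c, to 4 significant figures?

u ≈ 0.9218c

Compose boost 2: (0.367 + 0.645)/(1 + 0.367×0.645) = 1.012/1.23672 = 0.818297
Compose boost 3: (0.421 + 0.818297)/(1 + 0.421×0.818297) = 1.23930/1.34450 = 0.9218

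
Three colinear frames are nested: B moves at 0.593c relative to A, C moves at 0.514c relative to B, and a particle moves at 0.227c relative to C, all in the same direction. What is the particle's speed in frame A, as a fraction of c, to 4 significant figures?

u ≈ 0.9017c

Compose boost 2: (0.514 + 0.593)/(1 + 0.514×0.593) = 1.107/1.30480 = 0.848405
Compose boost 3: (0.227 + 0.848405)/(1 + 0.227×0.848405) = 1.07540/1.19259 = 0.9017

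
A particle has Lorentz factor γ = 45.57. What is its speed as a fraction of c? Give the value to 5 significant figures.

β = √(1 − 1/γ²) = √(1 − 1/45.57²) = √(0.9995184) = 0.99976

β ≈ 0.99976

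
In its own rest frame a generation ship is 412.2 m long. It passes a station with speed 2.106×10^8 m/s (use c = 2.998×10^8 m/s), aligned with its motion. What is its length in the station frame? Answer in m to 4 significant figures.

β = v/c = 2.106×10^8 / 2.998×10^8 = 0.702468
γ = 1/√(1 − 0.702468²) = 1.40506
Length contraction: L = L₀/γ = 412.2/1.40506 = 293.4 m

L ≈ 293.4 m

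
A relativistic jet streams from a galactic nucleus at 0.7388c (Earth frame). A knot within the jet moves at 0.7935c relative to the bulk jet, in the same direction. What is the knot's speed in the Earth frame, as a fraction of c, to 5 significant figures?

u ≈ 0.96600c

Relativistic velocity addition: u = (u' + v)/(1 + u'v/c²)
= (0.7935 + 0.7388)/(1 + 0.7935×0.7388) = 1.5323/1.586238 = 0.96600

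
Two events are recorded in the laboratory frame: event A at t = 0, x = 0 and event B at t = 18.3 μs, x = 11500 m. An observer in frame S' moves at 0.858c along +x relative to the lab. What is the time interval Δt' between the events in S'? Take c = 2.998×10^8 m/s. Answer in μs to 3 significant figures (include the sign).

γ = 1/√(1 − 0.858²) = 1.9469
Δt' = γ(Δt − vΔx/c²) = 1.9469 × (18.3 μs − 0.858×11500 m / (2.998×10^8 m/s))
= 1.9469 × (-14.612 μs) = -28.4 μs

Δt' ≈ -28.4 μs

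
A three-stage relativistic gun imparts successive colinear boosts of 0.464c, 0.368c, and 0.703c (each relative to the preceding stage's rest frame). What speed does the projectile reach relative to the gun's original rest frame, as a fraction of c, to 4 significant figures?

Compose boost 2: (0.368 + 0.464)/(1 + 0.368×0.464) = 0.8320/1.17075 = 0.710654
Compose boost 3: (0.703 + 0.710654)/(1 + 0.703×0.710654) = 1.41365/1.49959 = 0.9427

u ≈ 0.9427c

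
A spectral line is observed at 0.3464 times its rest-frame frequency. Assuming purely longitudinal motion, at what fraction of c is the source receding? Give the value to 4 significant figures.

f_obs/f_src = √((1−β)/(1+β)) = 0.3464  ⇒  (1−β)/(1+β) = 0.119993
β = |1 − D²|/(1 + D²) = |1 − 0.119993|/(1 + 0.119993) = 0.7857

β ≈ 0.7857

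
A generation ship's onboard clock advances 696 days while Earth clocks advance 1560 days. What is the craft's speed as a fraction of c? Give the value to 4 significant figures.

γ = Δt/τ₀ = 1560/696 = 2.24138
β = √(1 − 1/γ²) = √(1 − 1/2.24138²) = 0.8950

β ≈ 0.8950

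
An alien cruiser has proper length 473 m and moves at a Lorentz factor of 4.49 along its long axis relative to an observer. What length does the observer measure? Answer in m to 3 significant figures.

L ≈ 105 m

γ = 4.49 (given)
Length contraction: L = L₀/γ = 473/4.49 = 105 m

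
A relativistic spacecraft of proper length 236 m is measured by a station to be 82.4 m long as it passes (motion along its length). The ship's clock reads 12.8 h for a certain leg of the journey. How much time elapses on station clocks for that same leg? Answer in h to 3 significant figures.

Length contraction ⇒ γ = L₀/L = 236/82.4 = 2.8641
Time dilation: Δt = γτ₀ = 2.8641 × 12.8 h = 36.7 h

Δt ≈ 36.7 h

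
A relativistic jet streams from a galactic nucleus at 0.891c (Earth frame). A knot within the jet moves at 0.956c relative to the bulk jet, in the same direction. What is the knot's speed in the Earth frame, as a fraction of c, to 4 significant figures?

Relativistic velocity addition: u = (u' + v)/(1 + u'v/c²)
= (0.956 + 0.891)/(1 + 0.956×0.891) = 1.847/1.85180 = 0.9974

u ≈ 0.9974c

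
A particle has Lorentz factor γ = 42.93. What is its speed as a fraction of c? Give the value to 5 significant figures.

β ≈ 0.99973

β = √(1 − 1/γ²) = √(1 − 1/42.93²) = √(0.9994574) = 0.99973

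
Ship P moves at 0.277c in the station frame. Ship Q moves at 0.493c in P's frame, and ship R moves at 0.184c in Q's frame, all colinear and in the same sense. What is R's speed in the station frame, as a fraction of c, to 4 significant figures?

u ≈ 0.7660c

Compose boost 2: (0.493 + 0.277)/(1 + 0.493×0.277) = 0.7700/1.13656 = 0.677482
Compose boost 3: (0.184 + 0.677482)/(1 + 0.184×0.677482) = 0.861482/1.12466 = 0.7660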